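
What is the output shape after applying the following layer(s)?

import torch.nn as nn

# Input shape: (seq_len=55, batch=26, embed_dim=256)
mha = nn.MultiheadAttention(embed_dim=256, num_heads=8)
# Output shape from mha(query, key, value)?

Input shape: (55, 26, 256)
Output shape: (55, 26, 256)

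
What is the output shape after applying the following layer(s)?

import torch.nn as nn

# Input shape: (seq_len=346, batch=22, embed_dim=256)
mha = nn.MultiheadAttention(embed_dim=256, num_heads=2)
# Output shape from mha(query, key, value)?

Input shape: (346, 22, 256)
Output shape: (346, 22, 256)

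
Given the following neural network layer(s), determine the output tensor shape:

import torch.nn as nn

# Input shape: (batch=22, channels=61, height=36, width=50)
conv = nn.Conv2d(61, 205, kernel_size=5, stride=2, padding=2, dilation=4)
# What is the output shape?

Input shape: (22, 61, 36, 50)
Output shape: (22, 205, 12, 19)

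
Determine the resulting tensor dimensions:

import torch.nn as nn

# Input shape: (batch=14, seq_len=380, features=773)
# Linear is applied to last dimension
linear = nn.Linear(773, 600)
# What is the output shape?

Input shape: (14, 380, 773)
Output shape: (14, 380, 600)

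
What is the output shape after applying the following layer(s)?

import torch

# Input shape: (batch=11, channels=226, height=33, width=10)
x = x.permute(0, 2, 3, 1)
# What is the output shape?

Input shape: (11, 226, 33, 10)
Output shape: (11, 33, 10, 226)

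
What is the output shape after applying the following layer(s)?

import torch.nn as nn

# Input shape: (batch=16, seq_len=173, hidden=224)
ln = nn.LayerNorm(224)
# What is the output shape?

Input shape: (16, 173, 224)
Output shape: (16, 173, 224)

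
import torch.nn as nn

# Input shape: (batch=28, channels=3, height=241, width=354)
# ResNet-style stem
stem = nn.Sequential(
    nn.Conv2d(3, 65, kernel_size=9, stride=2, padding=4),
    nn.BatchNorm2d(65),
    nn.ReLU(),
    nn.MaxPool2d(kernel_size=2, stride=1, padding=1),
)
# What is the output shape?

Input shape: (28, 3, 241, 354)
  -> after Conv2d 9x9 stride=2: (28, 65, 121, 177)
Output shape: (28, 65, 122, 178)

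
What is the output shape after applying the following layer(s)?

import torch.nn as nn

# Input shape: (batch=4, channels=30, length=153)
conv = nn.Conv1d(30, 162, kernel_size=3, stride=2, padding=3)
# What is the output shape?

Input shape: (4, 30, 153)
Output shape: (4, 162, 79)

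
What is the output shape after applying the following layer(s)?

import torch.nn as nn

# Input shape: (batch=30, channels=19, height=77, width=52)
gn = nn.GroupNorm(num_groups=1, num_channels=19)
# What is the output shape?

Input shape: (30, 19, 77, 52)
Output shape: (30, 19, 77, 52)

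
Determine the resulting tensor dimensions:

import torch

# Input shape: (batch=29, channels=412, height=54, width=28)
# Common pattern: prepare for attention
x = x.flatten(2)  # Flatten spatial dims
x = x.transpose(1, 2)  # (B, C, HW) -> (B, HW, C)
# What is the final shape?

Input shape: (29, 412, 54, 28)
  -> after flatten(2): (29, 412, 1512)
Output shape: (29, 1512, 412)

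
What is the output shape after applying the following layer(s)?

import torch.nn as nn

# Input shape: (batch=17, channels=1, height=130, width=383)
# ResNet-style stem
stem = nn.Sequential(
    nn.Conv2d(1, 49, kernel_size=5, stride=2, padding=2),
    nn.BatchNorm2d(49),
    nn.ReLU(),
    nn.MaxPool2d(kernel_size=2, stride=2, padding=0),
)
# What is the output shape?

Input shape: (17, 1, 130, 383)
  -> after Conv2d 5x5 stride=2: (17, 49, 65, 192)
Output shape: (17, 49, 32, 96)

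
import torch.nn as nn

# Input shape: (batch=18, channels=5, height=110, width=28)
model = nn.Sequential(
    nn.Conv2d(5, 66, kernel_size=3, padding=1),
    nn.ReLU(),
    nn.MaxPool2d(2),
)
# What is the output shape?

Input shape: (18, 5, 110, 28)
  -> after Conv2d: (18, 66, 110, 28)
  -> after ReLU: (18, 66, 110, 28)
Output shape: (18, 66, 55, 14)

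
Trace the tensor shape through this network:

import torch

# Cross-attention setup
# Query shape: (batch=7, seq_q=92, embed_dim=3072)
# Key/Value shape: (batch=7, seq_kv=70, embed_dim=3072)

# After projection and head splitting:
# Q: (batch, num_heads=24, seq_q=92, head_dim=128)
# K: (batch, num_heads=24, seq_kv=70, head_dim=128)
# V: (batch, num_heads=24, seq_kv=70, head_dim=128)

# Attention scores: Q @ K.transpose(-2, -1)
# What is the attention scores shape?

Input shape: (7, 92, 3072)
Output shape: (7, 24, 92, 70)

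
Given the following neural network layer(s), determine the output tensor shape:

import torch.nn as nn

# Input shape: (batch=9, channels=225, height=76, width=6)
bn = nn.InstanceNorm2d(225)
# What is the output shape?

Input shape: (9, 225, 76, 6)
Output shape: (9, 225, 76, 6)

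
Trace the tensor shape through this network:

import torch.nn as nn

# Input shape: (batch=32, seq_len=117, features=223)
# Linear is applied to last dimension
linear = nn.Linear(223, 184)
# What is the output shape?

Input shape: (32, 117, 223)
Output shape: (32, 117, 184)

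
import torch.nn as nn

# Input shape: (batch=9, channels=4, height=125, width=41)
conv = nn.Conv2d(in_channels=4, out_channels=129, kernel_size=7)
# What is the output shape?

Input shape: (9, 4, 125, 41)
Output shape: (9, 129, 119, 35)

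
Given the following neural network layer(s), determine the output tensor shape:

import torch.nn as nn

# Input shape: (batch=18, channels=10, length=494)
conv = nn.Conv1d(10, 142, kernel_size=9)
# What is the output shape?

Input shape: (18, 10, 494)
Output shape: (18, 142, 486)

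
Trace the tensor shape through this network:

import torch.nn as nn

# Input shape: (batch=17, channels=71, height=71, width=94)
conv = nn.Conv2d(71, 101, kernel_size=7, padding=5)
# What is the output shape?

Input shape: (17, 71, 71, 94)
Output shape: (17, 101, 75, 98)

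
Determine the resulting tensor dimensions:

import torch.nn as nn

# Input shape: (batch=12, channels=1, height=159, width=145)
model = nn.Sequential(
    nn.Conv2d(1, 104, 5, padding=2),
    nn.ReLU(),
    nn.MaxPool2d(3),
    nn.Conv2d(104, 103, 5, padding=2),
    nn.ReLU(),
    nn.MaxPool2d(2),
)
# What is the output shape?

Input shape: (12, 1, 159, 145)
  -> after first Conv2d: (12, 104, 159, 145)
  -> after first MaxPool2d: (12, 104, 53, 48)
  -> after second Conv2d: (12, 103, 53, 48)
Output shape: (12, 103, 26, 24)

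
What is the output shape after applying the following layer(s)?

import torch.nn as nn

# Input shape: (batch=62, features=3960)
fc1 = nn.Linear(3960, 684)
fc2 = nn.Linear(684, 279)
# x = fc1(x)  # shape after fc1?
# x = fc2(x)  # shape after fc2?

Input shape: (62, 3960)
  -> after fc1: (62, 684)
Output shape: (62, 279)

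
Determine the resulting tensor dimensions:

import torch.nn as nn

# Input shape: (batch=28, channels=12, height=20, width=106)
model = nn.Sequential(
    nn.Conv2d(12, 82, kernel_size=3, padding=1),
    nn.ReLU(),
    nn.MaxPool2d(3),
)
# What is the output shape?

Input shape: (28, 12, 20, 106)
  -> after Conv2d: (28, 82, 20, 106)
  -> after ReLU: (28, 82, 20, 106)
Output shape: (28, 82, 6, 35)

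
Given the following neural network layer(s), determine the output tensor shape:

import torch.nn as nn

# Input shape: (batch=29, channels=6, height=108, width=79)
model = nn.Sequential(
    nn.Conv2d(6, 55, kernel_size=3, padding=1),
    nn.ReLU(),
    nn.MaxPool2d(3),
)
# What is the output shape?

Input shape: (29, 6, 108, 79)
  -> after Conv2d: (29, 55, 108, 79)
  -> after ReLU: (29, 55, 108, 79)
Output shape: (29, 55, 36, 26)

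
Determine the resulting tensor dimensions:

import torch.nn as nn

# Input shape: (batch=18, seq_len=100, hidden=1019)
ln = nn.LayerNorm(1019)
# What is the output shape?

Input shape: (18, 100, 1019)
Output shape: (18, 100, 1019)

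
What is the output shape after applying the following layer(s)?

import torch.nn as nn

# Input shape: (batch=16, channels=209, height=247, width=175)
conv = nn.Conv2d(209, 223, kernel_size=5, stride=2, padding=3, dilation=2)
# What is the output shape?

Input shape: (16, 209, 247, 175)
Output shape: (16, 223, 123, 87)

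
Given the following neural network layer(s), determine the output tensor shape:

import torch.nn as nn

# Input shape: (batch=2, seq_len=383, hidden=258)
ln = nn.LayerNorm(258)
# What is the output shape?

Input shape: (2, 383, 258)
Output shape: (2, 383, 258)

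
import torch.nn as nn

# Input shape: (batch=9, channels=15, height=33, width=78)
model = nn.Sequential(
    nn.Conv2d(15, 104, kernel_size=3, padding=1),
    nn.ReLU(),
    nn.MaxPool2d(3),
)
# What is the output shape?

Input shape: (9, 15, 33, 78)
  -> after Conv2d: (9, 104, 33, 78)
  -> after ReLU: (9, 104, 33, 78)
Output shape: (9, 104, 11, 26)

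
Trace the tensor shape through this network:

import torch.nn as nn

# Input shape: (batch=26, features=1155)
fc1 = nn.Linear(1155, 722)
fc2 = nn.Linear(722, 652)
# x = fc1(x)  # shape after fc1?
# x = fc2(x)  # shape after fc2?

Input shape: (26, 1155)
  -> after fc1: (26, 722)
Output shape: (26, 652)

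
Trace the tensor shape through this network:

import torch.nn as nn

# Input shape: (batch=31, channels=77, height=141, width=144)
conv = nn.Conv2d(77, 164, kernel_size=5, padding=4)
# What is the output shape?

Input shape: (31, 77, 141, 144)
Output shape: (31, 164, 145, 148)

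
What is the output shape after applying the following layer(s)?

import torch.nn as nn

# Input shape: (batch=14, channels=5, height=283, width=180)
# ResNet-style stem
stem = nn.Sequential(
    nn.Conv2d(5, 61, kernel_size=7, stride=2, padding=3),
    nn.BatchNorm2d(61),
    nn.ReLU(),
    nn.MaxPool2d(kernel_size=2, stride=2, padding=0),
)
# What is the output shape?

Input shape: (14, 5, 283, 180)
  -> after Conv2d 7x7 stride=2: (14, 61, 142, 90)
Output shape: (14, 61, 71, 45)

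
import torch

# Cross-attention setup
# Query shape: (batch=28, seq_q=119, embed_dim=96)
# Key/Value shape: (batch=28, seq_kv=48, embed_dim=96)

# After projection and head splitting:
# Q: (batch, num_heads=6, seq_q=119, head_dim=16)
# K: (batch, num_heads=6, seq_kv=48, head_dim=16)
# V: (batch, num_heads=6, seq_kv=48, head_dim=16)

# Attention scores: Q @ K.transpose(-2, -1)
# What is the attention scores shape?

Input shape: (28, 119, 96)
Output shape: (28, 6, 119, 48)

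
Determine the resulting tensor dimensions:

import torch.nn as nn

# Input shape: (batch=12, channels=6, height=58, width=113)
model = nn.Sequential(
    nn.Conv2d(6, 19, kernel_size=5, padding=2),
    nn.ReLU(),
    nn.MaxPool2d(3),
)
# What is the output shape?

Input shape: (12, 6, 58, 113)
  -> after Conv2d: (12, 19, 58, 113)
  -> after ReLU: (12, 19, 58, 113)
Output shape: (12, 19, 19, 37)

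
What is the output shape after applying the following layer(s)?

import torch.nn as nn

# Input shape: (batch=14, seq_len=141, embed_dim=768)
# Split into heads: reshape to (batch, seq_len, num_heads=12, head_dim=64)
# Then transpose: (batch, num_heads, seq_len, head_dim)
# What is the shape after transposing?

Input shape: (14, 141, 768)
  -> after reshape: (14, 141, 12, 64)
Output shape: (14, 12, 141, 64)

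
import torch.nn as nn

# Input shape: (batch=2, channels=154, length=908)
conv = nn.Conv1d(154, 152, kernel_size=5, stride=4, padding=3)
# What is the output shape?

Input shape: (2, 154, 908)
Output shape: (2, 152, 228)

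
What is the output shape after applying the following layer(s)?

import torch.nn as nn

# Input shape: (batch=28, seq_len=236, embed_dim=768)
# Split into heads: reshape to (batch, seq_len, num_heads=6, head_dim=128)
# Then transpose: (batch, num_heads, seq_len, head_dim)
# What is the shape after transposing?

Input shape: (28, 236, 768)
  -> after reshape: (28, 236, 6, 128)
Output shape: (28, 6, 236, 128)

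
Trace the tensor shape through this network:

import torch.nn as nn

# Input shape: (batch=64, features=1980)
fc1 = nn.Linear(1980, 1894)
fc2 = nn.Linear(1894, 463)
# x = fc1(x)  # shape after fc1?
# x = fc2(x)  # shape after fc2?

Input shape: (64, 1980)
  -> after fc1: (64, 1894)
Output shape: (64, 463)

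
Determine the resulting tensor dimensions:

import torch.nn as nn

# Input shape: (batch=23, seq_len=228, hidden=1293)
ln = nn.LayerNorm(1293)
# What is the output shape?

Input shape: (23, 228, 1293)
Output shape: (23, 228, 1293)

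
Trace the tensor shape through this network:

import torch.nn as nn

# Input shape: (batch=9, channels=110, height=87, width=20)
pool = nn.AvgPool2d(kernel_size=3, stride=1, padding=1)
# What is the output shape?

Input shape: (9, 110, 87, 20)
Output shape: (9, 110, 87, 20)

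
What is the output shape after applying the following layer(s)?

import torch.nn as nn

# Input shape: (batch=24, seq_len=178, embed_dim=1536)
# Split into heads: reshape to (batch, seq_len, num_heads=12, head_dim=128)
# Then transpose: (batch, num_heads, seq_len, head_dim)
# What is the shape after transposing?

Input shape: (24, 178, 1536)
  -> after reshape: (24, 178, 12, 128)
Output shape: (24, 12, 178, 128)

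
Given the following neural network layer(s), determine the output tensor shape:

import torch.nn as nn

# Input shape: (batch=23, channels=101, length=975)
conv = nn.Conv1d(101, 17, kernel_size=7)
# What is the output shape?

Input shape: (23, 101, 975)
Output shape: (23, 17, 969)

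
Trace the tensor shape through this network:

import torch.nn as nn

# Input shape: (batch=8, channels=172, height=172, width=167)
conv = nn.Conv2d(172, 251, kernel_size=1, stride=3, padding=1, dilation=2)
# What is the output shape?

Input shape: (8, 172, 172, 167)
Output shape: (8, 251, 58, 57)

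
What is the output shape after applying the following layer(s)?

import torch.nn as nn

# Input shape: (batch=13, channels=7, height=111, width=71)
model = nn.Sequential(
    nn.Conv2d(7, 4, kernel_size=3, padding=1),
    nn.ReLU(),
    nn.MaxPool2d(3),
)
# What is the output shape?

Input shape: (13, 7, 111, 71)
  -> after Conv2d: (13, 4, 111, 71)
  -> after ReLU: (13, 4, 111, 71)
Output shape: (13, 4, 37, 23)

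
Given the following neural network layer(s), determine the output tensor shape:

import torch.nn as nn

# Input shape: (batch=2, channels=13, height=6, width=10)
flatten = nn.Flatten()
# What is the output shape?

Input shape: (2, 13, 6, 10)
Output shape: (2, 780)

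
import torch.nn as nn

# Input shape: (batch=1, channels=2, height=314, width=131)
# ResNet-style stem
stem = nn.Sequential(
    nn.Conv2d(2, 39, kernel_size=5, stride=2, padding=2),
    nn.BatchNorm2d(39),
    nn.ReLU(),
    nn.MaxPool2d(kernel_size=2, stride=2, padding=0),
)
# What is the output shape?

Input shape: (1, 2, 314, 131)
  -> after Conv2d 5x5 stride=2: (1, 39, 157, 66)
Output shape: (1, 39, 78, 33)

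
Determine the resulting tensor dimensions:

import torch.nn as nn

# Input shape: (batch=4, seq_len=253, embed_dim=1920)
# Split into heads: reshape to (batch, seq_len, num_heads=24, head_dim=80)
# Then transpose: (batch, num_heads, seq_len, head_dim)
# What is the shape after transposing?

Input shape: (4, 253, 1920)
  -> after reshape: (4, 253, 24, 80)
Output shape: (4, 24, 253, 80)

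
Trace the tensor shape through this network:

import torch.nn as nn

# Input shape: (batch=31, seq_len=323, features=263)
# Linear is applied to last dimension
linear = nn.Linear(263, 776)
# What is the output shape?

Input shape: (31, 323, 263)
Output shape: (31, 323, 776)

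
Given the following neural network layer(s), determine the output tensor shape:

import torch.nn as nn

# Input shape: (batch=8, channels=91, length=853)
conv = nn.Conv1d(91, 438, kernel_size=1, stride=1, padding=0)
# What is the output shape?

Input shape: (8, 91, 853)
Output shape: (8, 438, 853)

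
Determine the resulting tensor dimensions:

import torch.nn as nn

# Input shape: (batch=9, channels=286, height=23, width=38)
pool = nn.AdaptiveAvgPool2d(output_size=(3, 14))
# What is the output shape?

Input shape: (9, 286, 23, 38)
Output shape: (9, 286, 3, 14)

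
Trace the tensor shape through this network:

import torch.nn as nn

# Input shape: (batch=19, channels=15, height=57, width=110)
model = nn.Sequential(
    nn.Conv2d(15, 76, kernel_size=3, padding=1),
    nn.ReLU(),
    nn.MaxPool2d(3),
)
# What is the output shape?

Input shape: (19, 15, 57, 110)
  -> after Conv2d: (19, 76, 57, 110)
  -> after ReLU: (19, 76, 57, 110)
Output shape: (19, 76, 19, 36)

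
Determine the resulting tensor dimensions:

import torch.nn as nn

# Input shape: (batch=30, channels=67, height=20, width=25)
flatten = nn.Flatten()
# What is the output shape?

Input shape: (30, 67, 20, 25)
Output shape: (30, 33500)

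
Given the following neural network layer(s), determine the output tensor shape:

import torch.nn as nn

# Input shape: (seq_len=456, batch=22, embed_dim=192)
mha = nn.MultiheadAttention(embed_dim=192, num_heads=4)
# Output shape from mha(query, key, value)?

Input shape: (456, 22, 192)
Output shape: (456, 22, 192)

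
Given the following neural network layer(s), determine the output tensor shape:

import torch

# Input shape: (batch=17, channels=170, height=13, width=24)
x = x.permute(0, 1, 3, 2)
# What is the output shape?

Input shape: (17, 170, 13, 24)
Output shape: (17, 170, 24, 13)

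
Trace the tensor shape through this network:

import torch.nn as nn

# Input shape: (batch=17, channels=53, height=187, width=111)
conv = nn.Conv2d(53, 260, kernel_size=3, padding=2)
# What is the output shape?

Input shape: (17, 53, 187, 111)
Output shape: (17, 260, 189, 113)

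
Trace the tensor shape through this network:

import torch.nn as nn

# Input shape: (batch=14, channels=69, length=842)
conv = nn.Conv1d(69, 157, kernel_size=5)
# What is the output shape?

Input shape: (14, 69, 842)
Output shape: (14, 157, 838)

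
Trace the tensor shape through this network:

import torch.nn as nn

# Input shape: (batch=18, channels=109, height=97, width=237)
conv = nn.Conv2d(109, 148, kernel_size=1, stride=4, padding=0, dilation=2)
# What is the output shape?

Input shape: (18, 109, 97, 237)
Output shape: (18, 148, 25, 60)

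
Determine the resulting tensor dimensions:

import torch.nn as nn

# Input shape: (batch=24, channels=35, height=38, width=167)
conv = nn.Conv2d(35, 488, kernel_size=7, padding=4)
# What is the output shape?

Input shape: (24, 35, 38, 167)
Output shape: (24, 488, 40, 169)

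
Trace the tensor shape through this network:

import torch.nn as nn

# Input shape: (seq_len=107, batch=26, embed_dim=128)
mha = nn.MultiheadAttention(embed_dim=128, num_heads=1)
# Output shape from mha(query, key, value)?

Input shape: (107, 26, 128)
Output shape: (107, 26, 128)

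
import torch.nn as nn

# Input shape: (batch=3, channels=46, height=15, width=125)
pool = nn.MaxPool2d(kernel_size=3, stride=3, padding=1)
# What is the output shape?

Input shape: (3, 46, 15, 125)
Output shape: (3, 46, 5, 42)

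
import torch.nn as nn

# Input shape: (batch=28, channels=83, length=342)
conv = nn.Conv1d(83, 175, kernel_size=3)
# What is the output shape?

Input shape: (28, 83, 342)
Output shape: (28, 175, 340)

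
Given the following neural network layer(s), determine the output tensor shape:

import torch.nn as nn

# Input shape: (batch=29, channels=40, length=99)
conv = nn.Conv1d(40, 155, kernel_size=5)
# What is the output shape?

Input shape: (29, 40, 99)
Output shape: (29, 155, 95)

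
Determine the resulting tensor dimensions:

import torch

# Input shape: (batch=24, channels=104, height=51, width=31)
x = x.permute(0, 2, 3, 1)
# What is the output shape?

Input shape: (24, 104, 51, 31)
Output shape: (24, 51, 31, 104)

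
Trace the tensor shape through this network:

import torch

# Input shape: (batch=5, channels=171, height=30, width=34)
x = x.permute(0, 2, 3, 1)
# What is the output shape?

Input shape: (5, 171, 30, 34)
Output shape: (5, 30, 34, 171)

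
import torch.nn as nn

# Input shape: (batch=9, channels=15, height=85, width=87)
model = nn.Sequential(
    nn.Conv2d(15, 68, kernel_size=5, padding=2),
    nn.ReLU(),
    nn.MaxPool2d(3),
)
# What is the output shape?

Input shape: (9, 15, 85, 87)
  -> after Conv2d: (9, 68, 85, 87)
  -> after ReLU: (9, 68, 85, 87)
Output shape: (9, 68, 28, 29)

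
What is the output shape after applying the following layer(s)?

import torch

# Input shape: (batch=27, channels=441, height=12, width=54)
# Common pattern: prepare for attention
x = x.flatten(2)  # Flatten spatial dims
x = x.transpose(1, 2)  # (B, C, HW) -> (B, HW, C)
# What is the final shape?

Input shape: (27, 441, 12, 54)
  -> after flatten(2): (27, 441, 648)
Output shape: (27, 648, 441)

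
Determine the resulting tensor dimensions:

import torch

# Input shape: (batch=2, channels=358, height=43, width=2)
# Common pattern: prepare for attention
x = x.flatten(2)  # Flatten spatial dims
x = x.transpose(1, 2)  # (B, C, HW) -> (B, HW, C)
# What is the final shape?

Input shape: (2, 358, 43, 2)
  -> after flatten(2): (2, 358, 86)
Output shape: (2, 86, 358)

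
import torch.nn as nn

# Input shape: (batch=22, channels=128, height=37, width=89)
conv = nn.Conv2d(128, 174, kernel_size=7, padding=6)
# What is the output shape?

Input shape: (22, 128, 37, 89)
Output shape: (22, 174, 43, 95)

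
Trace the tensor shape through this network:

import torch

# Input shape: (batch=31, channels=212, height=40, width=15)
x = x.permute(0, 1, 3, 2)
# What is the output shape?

Input shape: (31, 212, 40, 15)
Output shape: (31, 212, 15, 40)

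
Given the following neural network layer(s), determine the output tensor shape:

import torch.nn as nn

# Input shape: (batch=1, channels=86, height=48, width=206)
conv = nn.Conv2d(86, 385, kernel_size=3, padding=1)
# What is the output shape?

Input shape: (1, 86, 48, 206)
Output shape: (1, 385, 48, 206)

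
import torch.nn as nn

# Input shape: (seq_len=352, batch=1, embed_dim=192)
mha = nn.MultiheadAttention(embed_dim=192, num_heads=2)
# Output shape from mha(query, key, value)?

Input shape: (352, 1, 192)
Output shape: (352, 1, 192)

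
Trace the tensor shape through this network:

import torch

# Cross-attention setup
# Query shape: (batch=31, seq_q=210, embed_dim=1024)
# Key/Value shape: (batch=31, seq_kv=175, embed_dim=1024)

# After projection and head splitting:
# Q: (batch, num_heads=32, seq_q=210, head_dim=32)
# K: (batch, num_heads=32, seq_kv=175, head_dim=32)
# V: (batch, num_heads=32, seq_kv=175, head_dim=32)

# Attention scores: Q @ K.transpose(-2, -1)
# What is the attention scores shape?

Input shape: (31, 210, 1024)
Output shape: (31, 32, 210, 175)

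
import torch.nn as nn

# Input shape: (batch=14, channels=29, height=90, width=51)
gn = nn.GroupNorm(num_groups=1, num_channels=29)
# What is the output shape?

Input shape: (14, 29, 90, 51)
Output shape: (14, 29, 90, 51)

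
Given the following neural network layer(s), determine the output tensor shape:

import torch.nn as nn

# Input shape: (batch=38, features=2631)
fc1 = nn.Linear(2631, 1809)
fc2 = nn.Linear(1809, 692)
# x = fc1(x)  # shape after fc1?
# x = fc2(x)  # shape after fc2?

Input shape: (38, 2631)
  -> after fc1: (38, 1809)
Output shape: (38, 692)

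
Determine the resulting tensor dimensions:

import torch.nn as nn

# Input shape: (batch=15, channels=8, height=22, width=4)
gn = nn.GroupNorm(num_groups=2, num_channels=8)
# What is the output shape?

Input shape: (15, 8, 22, 4)
Output shape: (15, 8, 22, 4)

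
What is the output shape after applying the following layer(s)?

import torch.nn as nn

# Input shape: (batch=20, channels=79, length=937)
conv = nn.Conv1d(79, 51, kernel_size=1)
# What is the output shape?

Input shape: (20, 79, 937)
Output shape: (20, 51, 937)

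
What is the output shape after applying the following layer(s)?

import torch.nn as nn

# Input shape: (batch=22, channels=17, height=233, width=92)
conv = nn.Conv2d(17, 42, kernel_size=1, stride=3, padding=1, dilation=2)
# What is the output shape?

Input shape: (22, 17, 233, 92)
Output shape: (22, 42, 79, 32)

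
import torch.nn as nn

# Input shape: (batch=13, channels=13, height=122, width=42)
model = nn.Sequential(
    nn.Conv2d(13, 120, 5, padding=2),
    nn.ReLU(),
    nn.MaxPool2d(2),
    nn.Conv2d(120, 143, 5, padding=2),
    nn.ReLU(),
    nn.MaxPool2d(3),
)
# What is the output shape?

Input shape: (13, 13, 122, 42)
  -> after first Conv2d: (13, 120, 122, 42)
  -> after first MaxPool2d: (13, 120, 61, 21)
  -> after second Conv2d: (13, 143, 61, 21)
Output shape: (13, 143, 20, 7)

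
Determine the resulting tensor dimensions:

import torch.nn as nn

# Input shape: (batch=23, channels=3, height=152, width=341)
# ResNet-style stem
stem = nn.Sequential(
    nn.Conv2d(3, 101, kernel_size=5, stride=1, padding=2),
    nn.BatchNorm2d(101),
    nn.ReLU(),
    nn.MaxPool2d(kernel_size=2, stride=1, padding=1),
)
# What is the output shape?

Input shape: (23, 3, 152, 341)
  -> after Conv2d 5x5 stride=1: (23, 101, 152, 341)
Output shape: (23, 101, 153, 342)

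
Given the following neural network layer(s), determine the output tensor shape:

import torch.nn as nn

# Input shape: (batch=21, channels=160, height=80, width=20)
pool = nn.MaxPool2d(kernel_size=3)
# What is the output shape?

Input shape: (21, 160, 80, 20)
Output shape: (21, 160, 26, 6)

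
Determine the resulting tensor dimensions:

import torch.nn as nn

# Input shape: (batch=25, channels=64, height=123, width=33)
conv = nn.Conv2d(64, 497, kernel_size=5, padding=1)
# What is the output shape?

Input shape: (25, 64, 123, 33)
Output shape: (25, 497, 121, 31)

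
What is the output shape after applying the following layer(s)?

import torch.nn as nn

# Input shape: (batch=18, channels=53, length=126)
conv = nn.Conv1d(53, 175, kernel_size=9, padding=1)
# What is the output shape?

Input shape: (18, 53, 126)
Output shape: (18, 175, 120)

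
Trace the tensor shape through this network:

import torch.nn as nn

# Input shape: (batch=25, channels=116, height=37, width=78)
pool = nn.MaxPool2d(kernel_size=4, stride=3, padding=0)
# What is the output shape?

Input shape: (25, 116, 37, 78)
Output shape: (25, 116, 12, 25)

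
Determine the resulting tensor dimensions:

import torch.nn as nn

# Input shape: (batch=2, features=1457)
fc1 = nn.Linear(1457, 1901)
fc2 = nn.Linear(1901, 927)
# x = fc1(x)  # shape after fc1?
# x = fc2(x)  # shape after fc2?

Input shape: (2, 1457)
  -> after fc1: (2, 1901)
Output shape: (2, 927)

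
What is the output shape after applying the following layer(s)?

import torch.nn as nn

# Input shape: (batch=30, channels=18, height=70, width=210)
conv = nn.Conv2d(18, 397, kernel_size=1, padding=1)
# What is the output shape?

Input shape: (30, 18, 70, 210)
Output shape: (30, 397, 72, 212)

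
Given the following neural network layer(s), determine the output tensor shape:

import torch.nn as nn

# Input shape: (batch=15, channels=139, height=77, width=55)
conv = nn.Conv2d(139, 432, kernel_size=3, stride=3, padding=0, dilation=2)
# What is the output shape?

Input shape: (15, 139, 77, 55)
Output shape: (15, 432, 25, 17)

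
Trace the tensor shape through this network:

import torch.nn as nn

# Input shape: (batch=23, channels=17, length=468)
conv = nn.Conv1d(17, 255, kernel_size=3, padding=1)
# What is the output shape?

Input shape: (23, 17, 468)
Output shape: (23, 255, 468)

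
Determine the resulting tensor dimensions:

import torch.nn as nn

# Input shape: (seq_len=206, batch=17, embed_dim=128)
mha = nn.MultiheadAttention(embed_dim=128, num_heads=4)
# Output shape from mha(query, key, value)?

Input shape: (206, 17, 128)
Output shape: (206, 17, 128)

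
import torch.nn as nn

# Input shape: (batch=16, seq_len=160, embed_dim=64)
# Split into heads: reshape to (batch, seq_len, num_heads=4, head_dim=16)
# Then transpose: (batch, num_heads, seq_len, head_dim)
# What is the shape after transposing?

Input shape: (16, 160, 64)
  -> after reshape: (16, 160, 4, 16)
Output shape: (16, 4, 160, 16)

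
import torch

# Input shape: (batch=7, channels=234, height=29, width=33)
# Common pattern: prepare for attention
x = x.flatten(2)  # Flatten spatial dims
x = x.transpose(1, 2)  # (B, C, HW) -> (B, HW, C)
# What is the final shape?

Input shape: (7, 234, 29, 33)
  -> after flatten(2): (7, 234, 957)
Output shape: (7, 957, 234)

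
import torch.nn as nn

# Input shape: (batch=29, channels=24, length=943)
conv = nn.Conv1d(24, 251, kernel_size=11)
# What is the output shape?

Input shape: (29, 24, 943)
Output shape: (29, 251, 933)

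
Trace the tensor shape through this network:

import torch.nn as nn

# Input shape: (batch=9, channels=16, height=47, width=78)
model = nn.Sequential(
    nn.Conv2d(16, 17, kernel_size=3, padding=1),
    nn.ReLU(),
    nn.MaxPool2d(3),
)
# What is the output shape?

Input shape: (9, 16, 47, 78)
  -> after Conv2d: (9, 17, 47, 78)
  -> after ReLU: (9, 17, 47, 78)
Output shape: (9, 17, 15, 26)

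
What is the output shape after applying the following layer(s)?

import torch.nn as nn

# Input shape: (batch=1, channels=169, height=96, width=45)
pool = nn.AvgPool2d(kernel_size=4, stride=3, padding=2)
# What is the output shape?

Input shape: (1, 169, 96, 45)
Output shape: (1, 169, 33, 16)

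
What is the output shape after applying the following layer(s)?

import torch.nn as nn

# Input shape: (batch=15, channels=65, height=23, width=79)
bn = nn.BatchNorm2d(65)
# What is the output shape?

Input shape: (15, 65, 23, 79)
Output shape: (15, 65, 23, 79)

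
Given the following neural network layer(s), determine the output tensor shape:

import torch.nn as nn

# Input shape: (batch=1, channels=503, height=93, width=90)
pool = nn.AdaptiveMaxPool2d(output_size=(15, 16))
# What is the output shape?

Input shape: (1, 503, 93, 90)
Output shape: (1, 503, 15, 16)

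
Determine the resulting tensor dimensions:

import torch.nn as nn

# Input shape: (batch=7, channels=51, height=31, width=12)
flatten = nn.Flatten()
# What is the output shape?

Input shape: (7, 51, 31, 12)
Output shape: (7, 18972)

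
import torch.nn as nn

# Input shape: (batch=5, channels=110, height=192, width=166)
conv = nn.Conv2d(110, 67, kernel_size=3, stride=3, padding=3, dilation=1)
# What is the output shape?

Input shape: (5, 110, 192, 166)
Output shape: (5, 67, 66, 57)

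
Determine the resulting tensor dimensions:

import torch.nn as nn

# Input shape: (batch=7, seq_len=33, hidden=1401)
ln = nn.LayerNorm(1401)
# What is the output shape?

Input shape: (7, 33, 1401)
Output shape: (7, 33, 1401)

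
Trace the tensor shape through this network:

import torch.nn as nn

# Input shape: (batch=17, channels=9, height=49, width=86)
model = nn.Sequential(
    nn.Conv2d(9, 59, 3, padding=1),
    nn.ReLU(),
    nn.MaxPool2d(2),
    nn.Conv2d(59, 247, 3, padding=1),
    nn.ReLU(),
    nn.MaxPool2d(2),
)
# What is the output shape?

Input shape: (17, 9, 49, 86)
  -> after first Conv2d: (17, 59, 49, 86)
  -> after first MaxPool2d: (17, 59, 24, 43)
  -> after second Conv2d: (17, 247, 24, 43)
Output shape: (17, 247, 12, 21)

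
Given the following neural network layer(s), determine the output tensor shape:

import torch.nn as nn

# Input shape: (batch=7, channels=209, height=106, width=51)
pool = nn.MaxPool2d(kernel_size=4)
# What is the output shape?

Input shape: (7, 209, 106, 51)
Output shape: (7, 209, 26, 12)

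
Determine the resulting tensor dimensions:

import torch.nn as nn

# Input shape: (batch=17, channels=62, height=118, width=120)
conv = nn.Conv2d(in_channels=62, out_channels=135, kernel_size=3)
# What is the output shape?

Input shape: (17, 62, 118, 120)
Output shape: (17, 135, 116, 118)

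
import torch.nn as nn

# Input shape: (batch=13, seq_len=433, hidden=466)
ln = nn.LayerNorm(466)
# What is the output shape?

Input shape: (13, 433, 466)
Output shape: (13, 433, 466)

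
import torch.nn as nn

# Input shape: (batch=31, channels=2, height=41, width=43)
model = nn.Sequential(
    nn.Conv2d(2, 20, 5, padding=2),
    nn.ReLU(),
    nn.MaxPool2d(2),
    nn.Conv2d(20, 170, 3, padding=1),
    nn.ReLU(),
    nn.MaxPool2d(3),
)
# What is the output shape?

Input shape: (31, 2, 41, 43)
  -> after first Conv2d: (31, 20, 41, 43)
  -> after first MaxPool2d: (31, 20, 20, 21)
  -> after second Conv2d: (31, 170, 20, 21)
Output shape: (31, 170, 6, 7)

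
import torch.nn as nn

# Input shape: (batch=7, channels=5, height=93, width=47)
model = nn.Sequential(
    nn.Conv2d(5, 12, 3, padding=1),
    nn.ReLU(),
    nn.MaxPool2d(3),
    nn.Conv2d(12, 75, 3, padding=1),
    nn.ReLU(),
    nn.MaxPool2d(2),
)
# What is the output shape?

Input shape: (7, 5, 93, 47)
  -> after first Conv2d: (7, 12, 93, 47)
  -> after first MaxPool2d: (7, 12, 31, 15)
  -> after second Conv2d: (7, 75, 31, 15)
Output shape: (7, 75, 15, 7)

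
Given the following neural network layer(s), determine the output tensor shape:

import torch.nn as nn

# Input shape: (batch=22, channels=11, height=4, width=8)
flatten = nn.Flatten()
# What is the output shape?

Input shape: (22, 11, 4, 8)
Output shape: (22, 352)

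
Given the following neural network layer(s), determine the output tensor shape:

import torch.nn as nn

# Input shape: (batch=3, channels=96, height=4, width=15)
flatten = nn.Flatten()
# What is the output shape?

Input shape: (3, 96, 4, 15)
Output shape: (3, 5760)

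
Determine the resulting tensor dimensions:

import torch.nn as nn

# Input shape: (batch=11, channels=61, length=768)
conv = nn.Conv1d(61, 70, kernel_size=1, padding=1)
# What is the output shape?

Input shape: (11, 61, 768)
Output shape: (11, 70, 770)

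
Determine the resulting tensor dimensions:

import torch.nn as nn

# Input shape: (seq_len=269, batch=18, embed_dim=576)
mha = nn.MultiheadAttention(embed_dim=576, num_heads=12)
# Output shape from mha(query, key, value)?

Input shape: (269, 18, 576)
Output shape: (269, 18, 576)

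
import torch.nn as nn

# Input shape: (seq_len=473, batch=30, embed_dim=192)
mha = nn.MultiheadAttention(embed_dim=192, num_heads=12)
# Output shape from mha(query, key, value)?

Input shape: (473, 30, 192)
Output shape: (473, 30, 192)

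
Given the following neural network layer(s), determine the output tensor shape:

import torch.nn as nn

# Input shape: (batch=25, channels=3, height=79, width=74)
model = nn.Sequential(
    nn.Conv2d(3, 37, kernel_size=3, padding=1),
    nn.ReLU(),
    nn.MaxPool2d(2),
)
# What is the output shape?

Input shape: (25, 3, 79, 74)
  -> after Conv2d: (25, 37, 79, 74)
  -> after ReLU: (25, 37, 79, 74)
Output shape: (25, 37, 39, 37)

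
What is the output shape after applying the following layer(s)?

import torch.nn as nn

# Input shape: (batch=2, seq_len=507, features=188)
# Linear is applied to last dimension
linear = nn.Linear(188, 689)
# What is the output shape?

Input shape: (2, 507, 188)
Output shape: (2, 507, 689)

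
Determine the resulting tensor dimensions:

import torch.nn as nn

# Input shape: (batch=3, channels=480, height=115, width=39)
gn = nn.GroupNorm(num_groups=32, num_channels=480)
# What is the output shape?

Input shape: (3, 480, 115, 39)
Output shape: (3, 480, 115, 39)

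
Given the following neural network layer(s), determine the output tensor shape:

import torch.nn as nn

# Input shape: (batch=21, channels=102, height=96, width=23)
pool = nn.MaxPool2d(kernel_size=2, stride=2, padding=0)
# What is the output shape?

Input shape: (21, 102, 96, 23)
Output shape: (21, 102, 48, 11)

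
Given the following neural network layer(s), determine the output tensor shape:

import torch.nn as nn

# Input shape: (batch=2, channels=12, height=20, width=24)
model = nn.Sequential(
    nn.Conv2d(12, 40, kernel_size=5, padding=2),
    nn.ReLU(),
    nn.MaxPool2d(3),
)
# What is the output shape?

Input shape: (2, 12, 20, 24)
  -> after Conv2d: (2, 40, 20, 24)
  -> after ReLU: (2, 40, 20, 24)
Output shape: (2, 40, 6, 8)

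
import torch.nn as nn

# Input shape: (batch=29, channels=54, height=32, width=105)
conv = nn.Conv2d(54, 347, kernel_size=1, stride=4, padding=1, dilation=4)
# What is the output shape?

Input shape: (29, 54, 32, 105)
Output shape: (29, 347, 9, 27)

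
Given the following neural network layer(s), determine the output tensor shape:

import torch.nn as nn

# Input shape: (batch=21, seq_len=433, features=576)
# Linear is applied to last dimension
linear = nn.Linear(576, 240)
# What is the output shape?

Input shape: (21, 433, 576)
Output shape: (21, 433, 240)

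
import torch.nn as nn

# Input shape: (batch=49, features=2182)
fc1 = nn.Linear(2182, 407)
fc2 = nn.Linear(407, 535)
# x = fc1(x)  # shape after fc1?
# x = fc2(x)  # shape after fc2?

Input shape: (49, 2182)
  -> after fc1: (49, 407)
Output shape: (49, 535)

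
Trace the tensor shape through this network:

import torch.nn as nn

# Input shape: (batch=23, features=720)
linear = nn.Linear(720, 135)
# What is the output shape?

Input shape: (23, 720)
Output shape: (23, 135)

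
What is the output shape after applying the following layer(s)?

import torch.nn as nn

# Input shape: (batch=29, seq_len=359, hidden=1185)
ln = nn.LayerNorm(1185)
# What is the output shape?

Input shape: (29, 359, 1185)
Output shape: (29, 359, 1185)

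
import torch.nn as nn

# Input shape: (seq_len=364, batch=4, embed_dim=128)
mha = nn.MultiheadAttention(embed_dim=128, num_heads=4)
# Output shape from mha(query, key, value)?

Input shape: (364, 4, 128)
Output shape: (364, 4, 128)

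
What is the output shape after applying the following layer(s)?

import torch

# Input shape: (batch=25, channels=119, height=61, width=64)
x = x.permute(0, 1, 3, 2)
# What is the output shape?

Input shape: (25, 119, 61, 64)
Output shape: (25, 119, 64, 61)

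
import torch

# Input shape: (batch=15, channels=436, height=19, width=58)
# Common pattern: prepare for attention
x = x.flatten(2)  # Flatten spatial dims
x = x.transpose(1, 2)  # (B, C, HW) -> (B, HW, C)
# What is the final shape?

Input shape: (15, 436, 19, 58)
  -> after flatten(2): (15, 436, 1102)
Output shape: (15, 1102, 436)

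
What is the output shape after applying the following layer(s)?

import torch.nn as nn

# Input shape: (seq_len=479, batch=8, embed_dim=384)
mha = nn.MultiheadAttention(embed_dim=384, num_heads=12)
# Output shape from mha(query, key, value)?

Input shape: (479, 8, 384)
Output shape: (479, 8, 384)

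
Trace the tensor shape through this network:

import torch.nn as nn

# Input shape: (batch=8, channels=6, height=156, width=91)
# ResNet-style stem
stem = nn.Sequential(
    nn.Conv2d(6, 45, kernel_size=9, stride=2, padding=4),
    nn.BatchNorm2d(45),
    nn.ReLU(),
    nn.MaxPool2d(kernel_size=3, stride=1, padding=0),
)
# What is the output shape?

Input shape: (8, 6, 156, 91)
  -> after Conv2d 9x9 stride=2: (8, 45, 78, 46)
Output shape: (8, 45, 76, 44)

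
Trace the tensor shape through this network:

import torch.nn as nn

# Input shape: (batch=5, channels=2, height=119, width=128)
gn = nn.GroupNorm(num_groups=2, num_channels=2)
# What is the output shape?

Input shape: (5, 2, 119, 128)
Output shape: (5, 2, 119, 128)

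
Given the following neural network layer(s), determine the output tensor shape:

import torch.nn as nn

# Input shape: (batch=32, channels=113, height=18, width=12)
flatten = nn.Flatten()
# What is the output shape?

Input shape: (32, 113, 18, 12)
Output shape: (32, 24408)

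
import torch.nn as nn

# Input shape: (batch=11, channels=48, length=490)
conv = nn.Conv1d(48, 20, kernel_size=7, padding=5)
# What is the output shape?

Input shape: (11, 48, 490)
Output shape: (11, 20, 494)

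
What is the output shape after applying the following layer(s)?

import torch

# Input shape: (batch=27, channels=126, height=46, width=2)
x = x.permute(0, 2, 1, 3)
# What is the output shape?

Input shape: (27, 126, 46, 2)
Output shape: (27, 46, 126, 2)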